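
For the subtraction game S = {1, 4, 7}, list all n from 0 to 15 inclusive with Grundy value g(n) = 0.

0, 2, 5, 8, 10, 13

Compute g(0), g(1), … for moves {1, 4, 7}:
k:     0  1  2  3  4  5  6  7  8  9 10 11 12 13 14 15
g(k):  0  1  0  1  2  0  1  2  0  1  0  1  2  0  1  2
The P-positions (g = 0) in 0..15 are 0, 2, 5, 8, 10, 13.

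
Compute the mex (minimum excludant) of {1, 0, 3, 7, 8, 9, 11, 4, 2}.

5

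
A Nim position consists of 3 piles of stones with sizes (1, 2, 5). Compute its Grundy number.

6

Nim-sum: 1 XOR 2 XOR 5 = 6.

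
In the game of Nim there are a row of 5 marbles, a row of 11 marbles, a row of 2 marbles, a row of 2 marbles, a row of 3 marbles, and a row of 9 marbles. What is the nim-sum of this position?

4

Nim-sum: 5 XOR 11 XOR 2 XOR 2 XOR 3 XOR 9 = 4.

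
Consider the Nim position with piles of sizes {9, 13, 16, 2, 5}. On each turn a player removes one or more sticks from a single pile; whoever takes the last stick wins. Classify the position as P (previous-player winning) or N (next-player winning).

N-position

Compute the nim-sum pairwise:
9 ⊕ 13 = 4
4 ⊕ 16 = 20
20 ⊕ 2 = 22
22 ⊕ 5 = 19
The nim-sum is 19 ≠ 0, so this is an N-position: the player to move can win.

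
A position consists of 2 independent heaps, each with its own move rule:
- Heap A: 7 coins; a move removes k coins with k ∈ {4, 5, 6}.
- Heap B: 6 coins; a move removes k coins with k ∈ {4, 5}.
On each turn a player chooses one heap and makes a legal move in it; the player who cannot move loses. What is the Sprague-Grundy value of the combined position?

Build the Grundy sequence for heap A with g(k) = mex{g(k−s) : s ∈ {4, 5, 6}, s ≤ k}:
g(0) = mex{} = 0
g(1) = mex{} = 0
g(2) = mex{} = 0
g(3) = mex{} = 0
g(4) = mex{0} = 1
g(5) = mex{0} = 1
g(6) = mex{0} = 1
g(7) = mex{0} = 1
So g(7) = 1.
Build the Grundy sequence for heap B with g(k) = mex{g(k−s) : s ∈ {4, 5}, s ≤ k}:
g(0) = mex{} = 0
g(1) = mex{} = 0
g(2) = mex{} = 0
g(3) = mex{} = 0
g(4) = mex{0} = 1
g(5) = mex{0} = 1
g(6) = mex{0} = 1
So g(6) = 1.
The value of a disjunctive sum is the nim-sum of the parts.
Combined value = 1 XOR 1 = 0.

0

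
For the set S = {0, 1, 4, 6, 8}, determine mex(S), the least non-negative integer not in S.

2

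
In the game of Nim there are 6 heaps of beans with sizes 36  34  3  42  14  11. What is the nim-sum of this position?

42

Compute the nim-sum pairwise:
36 ^ 34 = 6
6 ^ 3 = 5
5 ^ 42 = 47
47 ^ 14 = 33
33 ^ 11 = 42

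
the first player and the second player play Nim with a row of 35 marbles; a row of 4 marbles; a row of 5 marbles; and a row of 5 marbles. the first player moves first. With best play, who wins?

the first player wins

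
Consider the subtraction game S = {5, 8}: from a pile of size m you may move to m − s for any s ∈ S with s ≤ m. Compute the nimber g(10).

Build the Grundy sequence with g(k) = mex{g(k−s) : s ∈ {5, 8}, s ≤ k}:
k:     0  1  2  3  4  5  6  7  8  9 10
g(k):  0  0  0  0  0  1  1  1  1  1  2
So g(10) = 2.

2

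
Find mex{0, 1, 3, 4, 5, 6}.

2

The values 0, 1 are all present; 2 is the first non-negative integer missing from the set.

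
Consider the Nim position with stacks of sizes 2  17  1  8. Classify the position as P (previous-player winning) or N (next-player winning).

Nim-sum: 2 XOR 17 XOR 1 XOR 8 = 26.
The nim-sum is 26 ≠ 0, so this is an N-position: the player to move can win.

N-position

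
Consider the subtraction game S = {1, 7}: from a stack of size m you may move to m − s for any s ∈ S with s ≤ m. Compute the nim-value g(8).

Grundy values for subtraction set {1, 7}:
g(0) = mex{} = 0
g(1) = mex{0} = 1
g(2) = mex{1} = 0
g(3) = mex{0} = 1
g(4) = mex{1} = 0
g(5) = mex{0} = 1
g(6) = mex{1} = 0
g(7) = mex{0} = 1
g(8) = mex{1} = 0
So g(8) = 0.

0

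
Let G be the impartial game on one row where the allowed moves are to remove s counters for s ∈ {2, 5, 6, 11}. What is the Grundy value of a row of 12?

Build the Grundy sequence with g(k) = mex{g(k−s) : s ∈ {2, 5, 6, 11}, s ≤ k}:
k:     0  1  2  3  4  5  6  7  8  9 10 11 12
g(k):  0  0  1  1  0  2  1  3  0  2  1  3  2
So g(12) = 2.

2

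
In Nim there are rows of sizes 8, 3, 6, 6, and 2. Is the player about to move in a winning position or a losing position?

Write each in binary and XOR column by column:
  1000  (8)
  0011  (3)
  0110  (6)
  0110  (6)
  0010  (2)
  ----
  1001  (9)
The nim-sum is 9 ≠ 0, so this is an N-position: the player to move can win.

Winning position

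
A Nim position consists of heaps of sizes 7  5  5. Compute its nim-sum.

Nim-sum: 7 ^ 5 ^ 5 = 7.

7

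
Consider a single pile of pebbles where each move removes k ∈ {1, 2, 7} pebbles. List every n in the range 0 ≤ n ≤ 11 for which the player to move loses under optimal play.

0, 3, 6, 9

Compute g(0), g(1), … for moves {1, 2, 7}:
g(0) = mex{} = 0
g(1) = mex{0} = 1
g(2) = mex{0,1} = 2
g(3) = mex{1,2} = 0
g(4) = mex{0,2} = 1
g(5) = mex{0,1} = 2
g(6) = mex{1,2} = 0
g(7) = mex{0,2} = 1
g(8) = mex{0,1} = 2
g(9) = mex{1,2} = 0
g(10) = mex{0,2} = 1
g(11) = mex{0,1} = 2
The P-positions (g = 0) in 0..11 are 0, 3, 6, 9.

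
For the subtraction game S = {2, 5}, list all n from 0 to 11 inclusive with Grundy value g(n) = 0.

0, 1, 4, 7, 8, 11

Compute g(0), g(1), … for moves {2, 5}:
g(0) = mex{} = 0
g(1) = mex{} = 0
g(2) = mex{0} = 1
g(3) = mex{0} = 1
g(4) = mex{1} = 0
g(5) = mex{0,1} = 2
g(6) = mex{0} = 1
g(7) = mex{1,2} = 0
g(8) = mex{1} = 0
g(9) = mex{0} = 1
g(10) = mex{0,2} = 1
g(11) = mex{1} = 0
The P-positions (g = 0) in 0..11 are 0, 1, 4, 7, 8, 11.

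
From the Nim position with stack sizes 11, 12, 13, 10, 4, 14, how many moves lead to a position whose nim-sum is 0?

5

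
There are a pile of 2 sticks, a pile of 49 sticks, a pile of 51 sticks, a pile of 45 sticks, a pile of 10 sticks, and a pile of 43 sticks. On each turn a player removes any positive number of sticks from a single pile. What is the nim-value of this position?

Compute the nim-sum pairwise:
2 XOR 49 = 51
51 XOR 51 = 0
0 XOR 45 = 45
45 XOR 10 = 39
39 XOR 43 = 12

12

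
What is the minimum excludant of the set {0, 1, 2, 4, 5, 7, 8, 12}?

The values 0, 1, 2 are all present; 3 is the first non-negative integer missing from the set.

3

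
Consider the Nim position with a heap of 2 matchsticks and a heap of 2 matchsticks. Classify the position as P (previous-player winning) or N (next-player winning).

Nim-sum: 2 XOR 2 = 0.
The nim-sum is 0, so this is a P-position: the player to move is in a losing position under optimal play.

P-position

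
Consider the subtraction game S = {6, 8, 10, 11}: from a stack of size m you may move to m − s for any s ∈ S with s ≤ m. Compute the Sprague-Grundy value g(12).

2

Compute g(0), g(1), … for moves {6, 8, 10, 11}:
g(0) = mex{} = 0
g(1) = mex{} = 0
g(2) = mex{} = 0
g(3) = mex{} = 0
g(4) = mex{} = 0
g(5) = mex{} = 0
g(6) = mex{0} = 1
g(7) = mex{0} = 1
g(8) = mex{0} = 1
g(9) = mex{0} = 1
g(10) = mex{0} = 1
g(11) = mex{0} = 1
g(12) = mex{0,1} = 2
So g(12) = 2.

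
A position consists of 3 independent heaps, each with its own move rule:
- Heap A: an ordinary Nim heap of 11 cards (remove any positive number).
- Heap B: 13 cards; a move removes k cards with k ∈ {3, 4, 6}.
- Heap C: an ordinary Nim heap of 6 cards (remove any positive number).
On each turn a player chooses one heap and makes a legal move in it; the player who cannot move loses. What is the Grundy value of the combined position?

12

Heap A is a plain Nim heap of size 11, so its Grundy value is 11.
Build the Grundy sequence for heap B with g(k) = mex{g(k−s) : s ∈ {3, 4, 6}, s ≤ k}:
k:     0  1  2  3  4  5  6  7  8  9 10 11 12 13
g(k):  0  0  0  1  1  1  2  2  2  0  0  0  1  1
So g(13) = 1.
Heap C is a plain Nim heap of size 6, so its Grundy value is 6.
The value of a disjunctive sum is the nim-sum of the parts.
Combined value = 11 XOR 1 XOR 6 = 12.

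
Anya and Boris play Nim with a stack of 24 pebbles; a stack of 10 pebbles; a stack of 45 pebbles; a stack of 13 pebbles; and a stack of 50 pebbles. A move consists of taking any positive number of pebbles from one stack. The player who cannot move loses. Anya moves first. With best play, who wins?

Boris wins

Nim-sum: 24 ^ 10 ^ 45 ^ 13 ^ 50 = 0.
The nim-sum is 0, so this is a P-position: the player to move is in a losing position under optimal play; Anya is about to move from it and so loses — Boris wins.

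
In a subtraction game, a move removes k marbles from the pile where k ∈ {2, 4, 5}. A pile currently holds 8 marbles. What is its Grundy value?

Build the Grundy sequence with g(k) = mex{g(k−s) : s ∈ {2, 4, 5}, s ≤ k}:
k:     0  1  2  3  4  5  6  7  8
g(k):  0  0  1  1  2  2  3  0  0
So g(8) = 0.

0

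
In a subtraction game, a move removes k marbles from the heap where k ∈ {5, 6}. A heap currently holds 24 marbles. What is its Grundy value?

0

Compute g(0), g(1), … for moves {5, 6}:
k:     0  1  2  3  4  5  6  7  8  9 10 11 12 13 14 15 16 17 18 19 20 21 22 23 24
g(k):  0  0  0  0  0  1  1  1  1  1  2  0  0  0  0  0  1  1  1  1  1  2  0  0  0
So g(24) = 0.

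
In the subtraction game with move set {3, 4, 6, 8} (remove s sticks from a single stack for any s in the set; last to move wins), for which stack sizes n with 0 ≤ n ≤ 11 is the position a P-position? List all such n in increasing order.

0, 1, 2, 11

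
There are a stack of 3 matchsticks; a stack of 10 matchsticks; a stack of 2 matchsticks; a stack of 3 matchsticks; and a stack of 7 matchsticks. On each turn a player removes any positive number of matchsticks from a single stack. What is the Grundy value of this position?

15

Nim-sum: 3 ⊕ 10 ⊕ 2 ⊕ 3 ⊕ 7 = 15.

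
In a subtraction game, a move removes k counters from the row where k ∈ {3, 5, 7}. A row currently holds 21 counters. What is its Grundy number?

0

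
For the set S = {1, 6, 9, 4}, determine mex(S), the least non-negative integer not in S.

0 is not in the set, so the mex is 0.

0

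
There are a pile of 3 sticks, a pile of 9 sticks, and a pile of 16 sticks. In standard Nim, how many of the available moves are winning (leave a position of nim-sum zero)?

1

Compute the nim-sum pairwise:
3 ^ 9 = 10
10 ^ 16 = 26
The overall nim-sum is X = 26. A pile of size p has a winning move iff p XOR X < p (reduce it to p XOR X).
  3: 3 XOR 26 = 25 ≥ 3 — no move.
  9: 9 XOR 26 = 19 ≥ 9 — no move.
  16: 16 XOR 26 = 10 < 16 — winning move (to 10).
That gives 1 winning move.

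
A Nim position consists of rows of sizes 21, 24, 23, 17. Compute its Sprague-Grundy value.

11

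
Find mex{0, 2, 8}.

1

0 is in the set but 1 is not, so the mex is 1.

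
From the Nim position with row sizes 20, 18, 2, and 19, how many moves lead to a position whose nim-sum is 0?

3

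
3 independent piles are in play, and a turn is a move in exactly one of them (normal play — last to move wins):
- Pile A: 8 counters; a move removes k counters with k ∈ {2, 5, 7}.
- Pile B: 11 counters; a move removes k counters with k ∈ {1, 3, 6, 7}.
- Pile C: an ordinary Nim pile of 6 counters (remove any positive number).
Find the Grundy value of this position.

7

For pile A, compute g(0), g(1), … with moves {2, 5, 7}:
g(0) = mex{} = 0
g(1) = mex{} = 0
g(2) = mex{0} = 1
g(3) = mex{0} = 1
g(4) = mex{1} = 0
g(5) = mex{0,1} = 2
g(6) = mex{0} = 1
g(7) = mex{0,1,2} = 3
g(8) = mex{0,1} = 2
So g(8) = 2.
For pile B, compute g(0), g(1), … with moves {1, 3, 6, 7}:
k:     0  1  2  3  4  5  6  7  8  9 10 11
g(k):  0  1  0  1  0  1  2  3  2  3  2  3
So g(11) = 3.
Pile C is a plain Nim pile of size 6, so its Grundy value is 6.
By the Sprague-Grundy theorem, the Grundy value of a sum of independent games is the XOR of the component values.
Combined value = 2 XOR 3 XOR 6 = 7.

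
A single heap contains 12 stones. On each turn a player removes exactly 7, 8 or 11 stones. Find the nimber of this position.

1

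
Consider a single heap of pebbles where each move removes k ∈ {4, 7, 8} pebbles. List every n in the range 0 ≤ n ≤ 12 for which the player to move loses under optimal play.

0, 1, 2, 3, 12

Grundy values for subtraction set {4, 7, 8}:
k:     0  1  2  3  4  5  6  7  8  9 10 11 12
g(k):  0  0  0  0  1  1  1  1  2  2  2  2  0
The P-positions (g = 0) in 0..12 are 0, 1, 2, 3, 12.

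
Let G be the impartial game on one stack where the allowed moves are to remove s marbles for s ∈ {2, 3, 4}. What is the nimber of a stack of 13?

0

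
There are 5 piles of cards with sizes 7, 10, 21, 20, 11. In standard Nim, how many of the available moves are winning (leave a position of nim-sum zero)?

3

Compute the nim-sum pairwise:
7 ⊕ 10 = 13
13 ⊕ 21 = 24
24 ⊕ 20 = 12
12 ⊕ 11 = 7
The overall nim-sum is X = 7. A pile of size p has a winning move iff p XOR X < p (reduce it to p XOR X).
  7: 7 XOR 7 = 0 < 7 — winning move (to 0).
  10: 10 XOR 7 = 13 ≥ 10 — no move.
  21: 21 XOR 7 = 18 < 21 — winning move (to 18).
  20: 20 XOR 7 = 19 < 20 — winning move (to 19).
  11: 11 XOR 7 = 12 ≥ 11 — no move.
That gives 3 winning moves.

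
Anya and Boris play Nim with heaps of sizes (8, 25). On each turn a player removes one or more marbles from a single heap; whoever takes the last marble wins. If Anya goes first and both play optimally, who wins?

Compute the nim-sum pairwise:
8 XOR 25 = 17
The nim-sum is 17 ≠ 0, so this is an N-position: the player to move can win; Anya has a winning move.

Anya wins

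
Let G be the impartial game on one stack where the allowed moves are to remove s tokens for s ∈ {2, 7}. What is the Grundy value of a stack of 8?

Grundy values for subtraction set {2, 7}:
g(0) = mex{} = 0
g(1) = mex{} = 0
g(2) = mex{0} = 1
g(3) = mex{0} = 1
g(4) = mex{1} = 0
g(5) = mex{1} = 0
g(6) = mex{0} = 1
g(7) = mex{0} = 1
g(8) = mex{0,1} = 2
So g(8) = 2.

2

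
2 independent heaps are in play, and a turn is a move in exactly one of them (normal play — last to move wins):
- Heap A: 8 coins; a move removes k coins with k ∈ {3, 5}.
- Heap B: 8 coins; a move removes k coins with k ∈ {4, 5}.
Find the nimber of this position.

2

Build the Grundy sequence for heap A with g(k) = mex{g(k−s) : s ∈ {3, 5}, s ≤ k}:
k:     0  1  2  3  4  5  6  7  8
g(k):  0  0  0  1  1  1  2  2  0
So g(8) = 0.
Grundy values for heap B (subtraction set {4, 5}):
k:     0  1  2  3  4  5  6  7  8
g(k):  0  0  0  0  1  1  1  1  2
So g(8) = 2.
The value of a disjunctive sum is the nim-sum of the parts.
Combined value = 0 ⊕ 2 = 2.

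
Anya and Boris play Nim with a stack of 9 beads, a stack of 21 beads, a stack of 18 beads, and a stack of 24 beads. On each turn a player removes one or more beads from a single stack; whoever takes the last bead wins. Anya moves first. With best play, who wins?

Nim-sum: 9 ⊕ 21 ⊕ 18 ⊕ 24 = 22.
The nim-sum is 22 ≠ 0, so this is an N-position: the player to move can win; Anya has a winning move.

Anya wins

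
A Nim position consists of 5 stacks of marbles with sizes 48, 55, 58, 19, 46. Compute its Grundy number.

0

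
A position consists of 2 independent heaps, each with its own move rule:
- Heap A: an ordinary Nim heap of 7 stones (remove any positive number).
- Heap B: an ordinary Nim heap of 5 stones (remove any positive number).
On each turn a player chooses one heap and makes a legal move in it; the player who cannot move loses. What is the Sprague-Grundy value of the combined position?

2

Heap A is a plain Nim heap of size 7, so its Grundy value is 7.
Heap B is a plain Nim heap of size 5, so its Grundy value is 5.
By the Sprague-Grundy theorem, the Grundy value of a sum of independent games is the XOR of the component values.
Combined value = 7 ⊕ 5 = 2.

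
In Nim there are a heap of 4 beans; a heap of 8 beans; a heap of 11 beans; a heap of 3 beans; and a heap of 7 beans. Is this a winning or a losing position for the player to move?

Bitwise XOR of the heap sizes:
  0100  (4)
  1000  (8)
  1011  (11)
  0011  (3)
  0111  (7)
  ----
  0011  (3)
The nim-sum is 3 ≠ 0, so this is an N-position: the player to move can win.

Winning position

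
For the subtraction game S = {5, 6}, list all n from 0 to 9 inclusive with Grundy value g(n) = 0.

0, 1, 2, 3, 4

Grundy values for subtraction set {5, 6}:
k:     0  1  2  3  4  5  6  7  8  9
g(k):  0  0  0  0  0  1  1  1  1  1
The P-positions (g = 0) in 0..9 are 0, 1, 2, 3, 4.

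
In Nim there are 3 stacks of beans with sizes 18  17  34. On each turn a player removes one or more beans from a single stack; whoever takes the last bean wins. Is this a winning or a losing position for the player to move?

Winning position

Compute the nim-sum pairwise:
18 ^ 17 = 3
3 ^ 34 = 33
The nim-sum is 33 ≠ 0, so this is an N-position: the player to move can win.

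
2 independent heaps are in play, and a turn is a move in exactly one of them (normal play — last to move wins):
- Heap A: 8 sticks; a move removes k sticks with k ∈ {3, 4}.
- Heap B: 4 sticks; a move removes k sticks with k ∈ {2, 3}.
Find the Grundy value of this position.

2

For heap A, compute g(0), g(1), … with moves {3, 4}:
k:     0  1  2  3  4  5  6  7  8
g(k):  0  0  0  1  1  1  2  0  0
So g(8) = 0.
Build the Grundy sequence for heap B with g(k) = mex{g(k−s) : s ∈ {2, 3}, s ≤ k}:
g(0) = mex{} = 0
g(1) = mex{} = 0
g(2) = mex{0} = 1
g(3) = mex{0} = 1
g(4) = mex{0,1} = 2
So g(4) = 2.
The value of a disjunctive sum is the nim-sum of the parts.
Combined value = 0 ⊕ 2 = 2.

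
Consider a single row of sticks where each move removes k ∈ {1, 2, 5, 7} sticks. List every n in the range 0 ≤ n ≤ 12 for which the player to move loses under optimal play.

0, 3, 6, 9, 12

Compute g(0), g(1), … for moves {1, 2, 5, 7}:
g(0) = mex{} = 0
g(1) = mex{0} = 1
g(2) = mex{0,1} = 2
g(3) = mex{1,2} = 0
g(4) = mex{0,2} = 1
g(5) = mex{0,1} = 2
g(6) = mex{1,2} = 0
g(7) = mex{0,2} = 1
g(8) = mex{0,1} = 2
g(9) = mex{1,2} = 0
g(10) = mex{0,2} = 1
g(11) = mex{0,1} = 2
g(12) = mex{1,2} = 0
The P-positions (g = 0) in 0..12 are 0, 3, 6, 9, 12.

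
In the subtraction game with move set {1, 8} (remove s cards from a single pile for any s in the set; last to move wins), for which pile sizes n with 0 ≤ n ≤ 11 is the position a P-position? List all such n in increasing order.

0, 2, 4, 6, 9, 11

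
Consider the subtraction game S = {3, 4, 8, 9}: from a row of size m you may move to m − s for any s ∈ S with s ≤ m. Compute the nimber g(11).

3

Compute g(0), g(1), … for moves {3, 4, 8, 9}:
g(0) = mex{} = 0
g(1) = mex{} = 0
g(2) = mex{} = 0
g(3) = mex{0} = 1
g(4) = mex{0} = 1
g(5) = mex{0} = 1
g(6) = mex{0,1} = 2
g(7) = mex{1} = 0
g(8) = mex{0,1} = 2
g(9) = mex{0,1,2} = 3
g(10) = mex{0,2} = 1
g(11) = mex{0,1,2} = 3
So g(11) = 3.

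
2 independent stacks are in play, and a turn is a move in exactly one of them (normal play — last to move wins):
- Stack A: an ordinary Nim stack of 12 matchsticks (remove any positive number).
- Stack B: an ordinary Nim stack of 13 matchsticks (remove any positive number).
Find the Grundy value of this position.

Stack A is a plain Nim stack of size 12, so its Grundy value is 12.
Stack B is a plain Nim stack of size 13, so its Grundy value is 13.
By the Sprague-Grundy theorem, the Grundy value of a sum of independent games is the XOR of the component values.
Combined value = 12 ⊕ 13 = 1.

1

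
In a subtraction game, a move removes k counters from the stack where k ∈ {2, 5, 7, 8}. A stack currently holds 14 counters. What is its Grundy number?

Compute g(0), g(1), … for moves {2, 5, 7, 8}:
g(0) = mex{} = 0
g(1) = mex{} = 0
g(2) = mex{0} = 1
g(3) = mex{0} = 1
g(4) = mex{1} = 0
g(5) = mex{0,1} = 2
g(6) = mex{0} = 1
g(7) = mex{0,1,2} = 3
g(8) = mex{0,1} = 2
g(9) = mex{0,1,3} = 2
g(10) = mex{1,2} = 0
g(11) = mex{0,1,2} = 3
g(12) = mex{0,2,3} = 1
g(13) = mex{1,2,3} = 0
g(14) = mex{1,2,3} = 0
So g(14) = 0.

0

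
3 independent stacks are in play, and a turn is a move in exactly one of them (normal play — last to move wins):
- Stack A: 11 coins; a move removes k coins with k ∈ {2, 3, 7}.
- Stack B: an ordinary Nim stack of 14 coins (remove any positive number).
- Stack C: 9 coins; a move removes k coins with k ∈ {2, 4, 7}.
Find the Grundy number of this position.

Grundy values for stack A (subtraction set {2, 3, 7}):
k:     0  1  2  3  4  5  6  7  8  9 10 11
g(k):  0  0  1  1  2  0  0  1  1  2  0  0
So g(11) = 0.
Stack B is a plain Nim stack of size 14, so its Grundy value is 14.
For stack C, compute g(0), g(1), … with moves {2, 4, 7}:
g(0) = mex{} = 0
g(1) = mex{} = 0
g(2) = mex{0} = 1
g(3) = mex{0} = 1
g(4) = mex{0,1} = 2
g(5) = mex{0,1} = 2
g(6) = mex{1,2} = 0
g(7) = mex{0,1,2} = 3
g(8) = mex{0,2} = 1
g(9) = mex{1,2,3} = 0
So g(9) = 0.
By the Sprague-Grundy theorem, the Grundy value of a sum of independent games is the XOR of the component values.
Combined value = 0 XOR 14 XOR 0 = 14.

14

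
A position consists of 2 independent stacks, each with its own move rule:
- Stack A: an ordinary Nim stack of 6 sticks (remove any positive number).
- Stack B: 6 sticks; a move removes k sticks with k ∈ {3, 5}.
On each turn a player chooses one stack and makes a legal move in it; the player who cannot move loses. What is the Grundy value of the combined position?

4

Stack A is a plain Nim stack of size 6, so its Grundy value is 6.
Grundy values for stack B (subtraction set {3, 5}):
g(0) = mex{} = 0
g(1) = mex{} = 0
g(2) = mex{} = 0
g(3) = mex{0} = 1
g(4) = mex{0} = 1
g(5) = mex{0} = 1
g(6) = mex{0,1} = 2
So g(6) = 2.
By the Sprague-Grundy theorem, the Grundy value of a sum of independent games is the XOR of the component values.
Combined value = 6 XOR 2 = 4.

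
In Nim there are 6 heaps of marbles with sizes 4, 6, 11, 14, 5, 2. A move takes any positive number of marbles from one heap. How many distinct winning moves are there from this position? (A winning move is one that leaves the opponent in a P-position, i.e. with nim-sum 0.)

0

Nim-sum: 4 ^ 6 ^ 11 ^ 14 ^ 5 ^ 2 = 0.
The nim-sum is already 0, so every move leaves a nonzero nim-sum — there are no winning moves.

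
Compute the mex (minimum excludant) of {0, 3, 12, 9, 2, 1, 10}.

4

The values 0, 1, 2, 3 are all present; 4 is the first non-negative integer missing from the set.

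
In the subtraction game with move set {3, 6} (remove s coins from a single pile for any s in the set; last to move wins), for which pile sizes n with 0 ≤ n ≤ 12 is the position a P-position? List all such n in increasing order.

0, 1, 2, 9, 10, 11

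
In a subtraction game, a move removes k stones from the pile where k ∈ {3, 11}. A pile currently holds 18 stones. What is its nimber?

Compute g(0), g(1), … for moves {3, 11}:
k:     0  1  2  3  4  5  6  7  8  9 10 11 12 13 14 15 16 17 18
g(k):  0  0  0  1  1  1  0  0  0  1  1  1  2  2  0  0  0  1  1
So g(18) = 1.

1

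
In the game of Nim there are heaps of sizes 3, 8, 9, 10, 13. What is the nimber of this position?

5

Compute the nim-sum pairwise:
3 ⊕ 8 = 11
11 ⊕ 9 = 2
2 ⊕ 10 = 8
8 ⊕ 13 = 5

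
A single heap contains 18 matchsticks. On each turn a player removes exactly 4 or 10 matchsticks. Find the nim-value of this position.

Compute g(0), g(1), … for moves {4, 10}:
k:     0  1  2  3  4  5  6  7  8  9 10 11 12 13 14 15 16 17 18
g(k):  0  0  0  0  1  1  1  1  0  0  2  2  1  1  0  0  0  0  1
So g(18) = 1.

1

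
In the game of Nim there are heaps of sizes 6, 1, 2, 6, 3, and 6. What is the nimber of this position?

Compute the nim-sum pairwise:
6 XOR 1 = 7
7 XOR 2 = 5
5 XOR 6 = 3
3 XOR 3 = 0
0 XOR 6 = 6

6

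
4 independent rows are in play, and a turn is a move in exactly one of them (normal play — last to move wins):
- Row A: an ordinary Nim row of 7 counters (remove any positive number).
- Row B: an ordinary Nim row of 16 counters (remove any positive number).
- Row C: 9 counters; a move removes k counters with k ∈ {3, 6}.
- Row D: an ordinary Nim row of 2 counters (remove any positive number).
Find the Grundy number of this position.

21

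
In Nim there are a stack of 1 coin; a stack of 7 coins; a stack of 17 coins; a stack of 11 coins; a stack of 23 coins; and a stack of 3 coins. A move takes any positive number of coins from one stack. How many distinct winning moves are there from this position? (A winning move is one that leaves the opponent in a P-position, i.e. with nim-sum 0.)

Compute the nim-sum pairwise:
1 ⊕ 7 = 6
6 ⊕ 17 = 23
23 ⊕ 11 = 28
28 ⊕ 23 = 11
11 ⊕ 3 = 8
The overall nim-sum is X = 8. A stack of size p has a winning move iff p XOR X < p (reduce it to p XOR X).
  1: 1 XOR 8 = 9 ≥ 1 — no move.
  7: 7 XOR 8 = 15 ≥ 7 — no move.
  17: 17 XOR 8 = 25 ≥ 17 — no move.
  11: 11 XOR 8 = 3 < 11 — winning move (to 3).
  23: 23 XOR 8 = 31 ≥ 23 — no move.
  3: 3 XOR 8 = 11 ≥ 3 — no move.
That gives 1 winning move.

1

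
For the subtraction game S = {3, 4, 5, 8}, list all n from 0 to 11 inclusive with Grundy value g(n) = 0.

0, 1, 2, 11

Build the Grundy sequence with g(k) = mex{g(k−s) : s ∈ {3, 4, 5, 8}, s ≤ k}:
g(0) = mex{} = 0
g(1) = mex{} = 0
g(2) = mex{} = 0
g(3) = mex{0} = 1
g(4) = mex{0} = 1
g(5) = mex{0} = 1
g(6) = mex{0,1} = 2
g(7) = mex{0,1} = 2
g(8) = mex{0,1} = 2
g(9) = mex{0,1,2} = 3
g(10) = mex{0,1,2} = 3
g(11) = mex{1,2} = 0
The P-positions (g = 0) in 0..11 are 0, 1, 2, 11.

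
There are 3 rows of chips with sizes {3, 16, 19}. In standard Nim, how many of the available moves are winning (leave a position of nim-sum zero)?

Write each in binary and XOR column by column:
  00011  (3)
  10000  (16)
  10011  (19)
  -----
  00000  (0)
The nim-sum is already 0, so every move leaves a nonzero nim-sum — there are no winning moves.

0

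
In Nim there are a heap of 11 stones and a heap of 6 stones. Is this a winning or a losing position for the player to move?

Nim-sum: 11 ^ 6 = 13.
The nim-sum is 13 ≠ 0, so this is an N-position: the player to move can win.

Winning position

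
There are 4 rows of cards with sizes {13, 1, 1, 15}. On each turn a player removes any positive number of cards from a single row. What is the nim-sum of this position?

2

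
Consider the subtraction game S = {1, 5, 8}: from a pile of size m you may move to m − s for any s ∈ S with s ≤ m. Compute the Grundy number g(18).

1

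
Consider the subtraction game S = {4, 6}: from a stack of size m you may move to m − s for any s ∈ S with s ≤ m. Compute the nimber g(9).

2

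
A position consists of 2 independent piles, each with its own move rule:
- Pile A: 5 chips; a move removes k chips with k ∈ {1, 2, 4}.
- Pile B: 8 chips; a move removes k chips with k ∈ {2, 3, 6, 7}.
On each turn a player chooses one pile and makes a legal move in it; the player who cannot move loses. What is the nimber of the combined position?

For pile A, compute g(0), g(1), … with moves {1, 2, 4}:
k:     0  1  2  3  4  5
g(k):  0  1  2  0  1  2
So g(5) = 2.
Build the Grundy sequence for pile B with g(k) = mex{g(k−s) : s ∈ {2, 3, 6, 7}, s ≤ k}:
g(0) = mex{} = 0
g(1) = mex{} = 0
g(2) = mex{0} = 1
g(3) = mex{0} = 1
g(4) = mex{0,1} = 2
g(5) = mex{1} = 0
g(6) = mex{0,1,2} = 3
g(7) = mex{0,2} = 1
g(8) = mex{0,1,3} = 2
So g(8) = 2.
By the Sprague-Grundy theorem, the Grundy value of a sum of independent games is the XOR of the component values.
Combined value = 2 XOR 2 = 0.

0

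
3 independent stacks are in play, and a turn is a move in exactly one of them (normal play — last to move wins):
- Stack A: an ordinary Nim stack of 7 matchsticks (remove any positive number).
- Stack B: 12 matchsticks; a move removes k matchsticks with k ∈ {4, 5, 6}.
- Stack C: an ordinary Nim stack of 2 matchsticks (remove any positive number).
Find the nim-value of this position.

5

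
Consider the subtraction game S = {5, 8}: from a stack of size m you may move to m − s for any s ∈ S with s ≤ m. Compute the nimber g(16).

Grundy values for subtraction set {5, 8}:
k:     0  1  2  3  4  5  6  7  8  9 10 11 12 13 14 15 16
g(k):  0  0  0  0  0  1  1  1  1  1  2  2  2  0  0  0  0
So g(16) = 0.

0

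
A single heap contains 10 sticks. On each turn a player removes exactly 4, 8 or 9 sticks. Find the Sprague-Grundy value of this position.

2

Build the Grundy sequence with g(k) = mex{g(k−s) : s ∈ {4, 8, 9}, s ≤ k}:
k:     0  1  2  3  4  5  6  7  8  9 10
g(k):  0  0  0  0  1  1  1  1  2  2  2
So g(10) = 2.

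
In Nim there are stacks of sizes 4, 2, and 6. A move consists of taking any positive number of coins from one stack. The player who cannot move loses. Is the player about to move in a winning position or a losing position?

Losing position

Compute the nim-sum pairwise:
4 ⊕ 2 = 6
6 ⊕ 6 = 0
The nim-sum is 0, so this is a P-position: the player to move is in a losing position under optimal play.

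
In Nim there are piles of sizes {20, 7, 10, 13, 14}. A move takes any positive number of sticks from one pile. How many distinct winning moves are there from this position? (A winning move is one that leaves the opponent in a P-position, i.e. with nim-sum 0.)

1

Compute the nim-sum pairwise:
20 XOR 7 = 19
19 XOR 10 = 25
25 XOR 13 = 20
20 XOR 14 = 26
The overall nim-sum is X = 26. A pile of size p has a winning move iff p XOR X < p (reduce it to p XOR X).
  20: 20 XOR 26 = 14 < 20 — winning move (to 14).
  7: 7 XOR 26 = 29 ≥ 7 — no move.
  10: 10 XOR 26 = 16 ≥ 10 — no move.
  13: 13 XOR 26 = 23 ≥ 13 — no move.
  14: 14 XOR 26 = 20 ≥ 14 — no move.
That gives 1 winning move.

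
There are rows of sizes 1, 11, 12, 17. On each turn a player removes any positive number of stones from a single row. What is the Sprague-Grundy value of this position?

23

Nim-sum: 1 XOR 11 XOR 12 XOR 17 = 23.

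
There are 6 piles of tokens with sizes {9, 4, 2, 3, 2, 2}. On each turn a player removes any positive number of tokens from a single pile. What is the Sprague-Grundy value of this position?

Nim-sum: 9 XOR 4 XOR 2 XOR 3 XOR 2 XOR 2 = 12.

12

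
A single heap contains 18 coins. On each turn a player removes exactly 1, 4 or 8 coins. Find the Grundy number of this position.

1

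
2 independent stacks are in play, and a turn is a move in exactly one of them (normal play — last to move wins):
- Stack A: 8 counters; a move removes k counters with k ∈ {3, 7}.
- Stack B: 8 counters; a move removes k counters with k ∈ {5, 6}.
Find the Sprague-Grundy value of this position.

3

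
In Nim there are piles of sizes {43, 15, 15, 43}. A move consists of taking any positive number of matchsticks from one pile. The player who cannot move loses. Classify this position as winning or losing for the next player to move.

Losing position

Bitwise XOR of the heap sizes:
  101011  (43)
  001111  (15)
  001111  (15)
  101011  (43)
  ------
  000000  (0)
The nim-sum is 0, so this is a P-position: the player to move is in a losing position under optimal play.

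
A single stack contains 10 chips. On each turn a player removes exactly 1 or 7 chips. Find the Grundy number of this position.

Grundy values for subtraction set {1, 7}:
g(0) = mex{} = 0
g(1) = mex{0} = 1
g(2) = mex{1} = 0
g(3) = mex{0} = 1
g(4) = mex{1} = 0
g(5) = mex{0} = 1
g(6) = mex{1} = 0
g(7) = mex{0} = 1
g(8) = mex{1} = 0
g(9) = mex{0} = 1
g(10) = mex{1} = 0
So g(10) = 0.

0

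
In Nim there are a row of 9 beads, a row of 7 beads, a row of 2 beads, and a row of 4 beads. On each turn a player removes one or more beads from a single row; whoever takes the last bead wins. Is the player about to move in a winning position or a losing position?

Winning position

Compute the nim-sum pairwise:
9 ⊕ 7 = 14
14 ⊕ 2 = 12
12 ⊕ 4 = 8
The nim-sum is 8 ≠ 0, so this is an N-position: the player to move can win.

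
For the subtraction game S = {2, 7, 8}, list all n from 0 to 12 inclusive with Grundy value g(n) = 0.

0, 1, 4, 5, 10

Compute g(0), g(1), … for moves {2, 7, 8}:
k:     0  1  2  3  4  5  6  7  8  9 10 11 12
g(k):  0  0  1  1  0  0  1  1  2  2  0  3  1
The P-positions (g = 0) in 0..12 are 0, 1, 4, 5, 10.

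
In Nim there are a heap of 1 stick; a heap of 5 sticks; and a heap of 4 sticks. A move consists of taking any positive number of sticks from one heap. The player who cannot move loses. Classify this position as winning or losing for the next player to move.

Compute the nim-sum pairwise:
1 XOR 5 = 4
4 XOR 4 = 0
The nim-sum is 0, so this is a P-position: the player to move is in a losing position under optimal play.

Losing position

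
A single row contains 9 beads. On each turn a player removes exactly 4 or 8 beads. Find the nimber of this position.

2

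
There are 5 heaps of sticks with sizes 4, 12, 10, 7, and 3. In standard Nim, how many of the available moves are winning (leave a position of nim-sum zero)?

Nim-sum: 4 ⊕ 12 ⊕ 10 ⊕ 7 ⊕ 3 = 6.
The overall nim-sum is X = 6. A heap of size p has a winning move iff p XOR X < p (reduce it to p XOR X).
  4: 4 XOR 6 = 2 < 4 — winning move (to 2).
  12: 12 XOR 6 = 10 < 12 — winning move (to 10).
  10: 10 XOR 6 = 12 ≥ 10 — no move.
  7: 7 XOR 6 = 1 < 7 — winning move (to 1).
  3: 3 XOR 6 = 5 ≥ 3 — no move.
That gives 3 winning moves.

3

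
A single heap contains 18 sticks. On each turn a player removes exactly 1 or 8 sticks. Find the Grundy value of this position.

0

Compute g(0), g(1), … for moves {1, 8}:
k:     0  1  2  3  4  5  6  7  8  9 10 11 12 13 14 15 16 17 18
g(k):  0  1  0  1  0  1  0  1  2  0  1  0  1  0  1  0  1  2  0
So g(18) = 0.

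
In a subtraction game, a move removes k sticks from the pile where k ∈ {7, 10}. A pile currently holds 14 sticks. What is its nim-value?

2

Compute g(0), g(1), … for moves {7, 10}:
g(0) = mex{} = 0
g(1) = mex{} = 0
g(2) = mex{} = 0
g(3) = mex{} = 0
g(4) = mex{} = 0
g(5) = mex{} = 0
g(6) = mex{} = 0
g(7) = mex{0} = 1
g(8) = mex{0} = 1
g(9) = mex{0} = 1
g(10) = mex{0} = 1
g(11) = mex{0} = 1
g(12) = mex{0} = 1
g(13) = mex{0} = 1
g(14) = mex{0,1} = 2
So g(14) = 2.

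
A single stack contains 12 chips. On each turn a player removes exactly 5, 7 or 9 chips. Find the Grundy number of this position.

Compute g(0), g(1), … for moves {5, 7, 9}:
k:     0  1  2  3  4  5  6  7  8  9 10 11 12
g(k):  0  0  0  0  0  1  1  1  1  1  2  2  2
So g(12) = 2.

2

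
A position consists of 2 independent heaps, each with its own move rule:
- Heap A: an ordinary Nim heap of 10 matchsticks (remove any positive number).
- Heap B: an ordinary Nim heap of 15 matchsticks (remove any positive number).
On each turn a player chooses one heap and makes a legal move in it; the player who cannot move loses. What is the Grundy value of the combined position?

Heap A is a plain Nim heap of size 10, so its Grundy value is 10.
Heap B is a plain Nim heap of size 15, so its Grundy value is 15.
The value of a disjunctive sum is the nim-sum of the parts.
Combined value = 10 ⊕ 15 = 5.

5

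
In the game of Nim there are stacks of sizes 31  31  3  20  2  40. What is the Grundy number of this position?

Nim-sum: 31 XOR 31 XOR 3 XOR 20 XOR 2 XOR 40 = 61.

61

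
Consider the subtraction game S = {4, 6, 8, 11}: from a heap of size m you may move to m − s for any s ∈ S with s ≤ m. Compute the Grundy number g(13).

3

Compute g(0), g(1), … for moves {4, 6, 8, 11}:
g(0) = mex{} = 0
g(1) = mex{} = 0
g(2) = mex{} = 0
g(3) = mex{} = 0
g(4) = mex{0} = 1
g(5) = mex{0} = 1
g(6) = mex{0} = 1
g(7) = mex{0} = 1
g(8) = mex{0,1} = 2
g(9) = mex{0,1} = 2
g(10) = mex{0,1} = 2
g(11) = mex{0,1} = 2
g(12) = mex{0,1,2} = 3
g(13) = mex{0,1,2} = 3
So g(13) = 3.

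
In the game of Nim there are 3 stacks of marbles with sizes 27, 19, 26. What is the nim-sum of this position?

18

Compute the nim-sum pairwise:
27 XOR 19 = 8
8 XOR 26 = 18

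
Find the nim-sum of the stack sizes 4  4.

In binary:
  100  (4)
  100  (4)
  ---
  000  (0)

0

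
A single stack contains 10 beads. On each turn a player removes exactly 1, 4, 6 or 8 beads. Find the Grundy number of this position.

3

Build the Grundy sequence with g(k) = mex{g(k−s) : s ∈ {1, 4, 6, 8}, s ≤ k}:
g(0) = mex{} = 0
g(1) = mex{0} = 1
g(2) = mex{1} = 0
g(3) = mex{0} = 1
g(4) = mex{0,1} = 2
g(5) = mex{1,2} = 0
g(6) = mex{0} = 1
g(7) = mex{1} = 0
g(8) = mex{0,2} = 1
g(9) = mex{0,1} = 2
g(10) = mex{0,1,2} = 3
So g(10) = 3.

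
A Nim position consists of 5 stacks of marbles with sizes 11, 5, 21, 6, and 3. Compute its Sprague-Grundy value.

30

Write each in binary and XOR column by column:
  01011  (11)
  00101  (5)
  10101  (21)
  00110  (6)
  00011  (3)
  -----
  11110  (30)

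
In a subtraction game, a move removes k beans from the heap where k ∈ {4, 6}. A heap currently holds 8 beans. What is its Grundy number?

2

Compute g(0), g(1), … for moves {4, 6}:
g(0) = mex{} = 0
g(1) = mex{} = 0
g(2) = mex{} = 0
g(3) = mex{} = 0
g(4) = mex{0} = 1
g(5) = mex{0} = 1
g(6) = mex{0} = 1
g(7) = mex{0} = 1
g(8) = mex{0,1} = 2
So g(8) = 2.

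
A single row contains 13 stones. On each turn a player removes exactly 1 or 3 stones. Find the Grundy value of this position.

Compute g(0), g(1), … for moves {1, 3}:
k:     0  1  2  3  4  5  6  7  8  9 10 11 12 13
g(k):  0  1  0  1  0  1  0  1  0  1  0  1  0  1
So g(13) = 1.

1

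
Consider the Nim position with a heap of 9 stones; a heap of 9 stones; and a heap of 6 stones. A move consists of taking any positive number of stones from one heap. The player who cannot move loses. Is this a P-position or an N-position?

Compute the nim-sum pairwise:
9 ⊕ 9 = 0
0 ⊕ 6 = 6
The nim-sum is 6 ≠ 0, so this is an N-position: the player to move can win.

N-position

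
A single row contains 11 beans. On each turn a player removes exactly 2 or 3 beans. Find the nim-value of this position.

Grundy values for subtraction set {2, 3}:
k:     0  1  2  3  4  5  6  7  8  9 10 11
g(k):  0  0  1  1  2  0  0  1  1  2  0  0
So g(11) = 0.

0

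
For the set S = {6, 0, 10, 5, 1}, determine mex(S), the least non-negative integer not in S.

The values 0, 1 are all present; 2 is the first non-negative integer missing from the set.

2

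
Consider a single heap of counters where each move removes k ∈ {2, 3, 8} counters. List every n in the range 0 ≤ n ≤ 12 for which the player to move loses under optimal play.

0, 1, 5, 6, 10, 11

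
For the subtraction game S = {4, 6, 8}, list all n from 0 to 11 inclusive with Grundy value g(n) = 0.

Compute g(0), g(1), … for moves {4, 6, 8}:
g(0) = mex{} = 0
g(1) = mex{} = 0
g(2) = mex{} = 0
g(3) = mex{} = 0
g(4) = mex{0} = 1
g(5) = mex{0} = 1
g(6) = mex{0} = 1
g(7) = mex{0} = 1
g(8) = mex{0,1} = 2
g(9) = mex{0,1} = 2
g(10) = mex{0,1} = 2
g(11) = mex{0,1} = 2
The P-positions (g = 0) in 0..11 are 0, 1, 2, 3.

0, 1, 2, 3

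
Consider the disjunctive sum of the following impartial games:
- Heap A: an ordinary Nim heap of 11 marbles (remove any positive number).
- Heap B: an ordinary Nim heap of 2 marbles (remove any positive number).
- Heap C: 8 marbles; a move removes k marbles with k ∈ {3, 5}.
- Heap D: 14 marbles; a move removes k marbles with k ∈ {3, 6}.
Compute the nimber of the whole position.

8

Heap A is a plain Nim heap of size 11, so its Grundy value is 11.
Heap B is a plain Nim heap of size 2, so its Grundy value is 2.
For heap C, compute g(0), g(1), … with moves {3, 5}:
g(0) = mex{} = 0
g(1) = mex{} = 0
g(2) = mex{} = 0
g(3) = mex{0} = 1
g(4) = mex{0} = 1
g(5) = mex{0} = 1
g(6) = mex{0,1} = 2
g(7) = mex{0,1} = 2
g(8) = mex{1} = 0
So g(8) = 0.
Grundy values for heap D (subtraction set {3, 6}):
k:     0  1  2  3  4  5  6  7  8  9 10 11 12 13 14
g(k):  0  0  0  1  1  1  2  2  2  0  0  0  1  1  1
So g(14) = 1.
The value of a disjunctive sum is the nim-sum of the parts.
Combined value = 11 XOR 2 XOR 0 XOR 1 = 8.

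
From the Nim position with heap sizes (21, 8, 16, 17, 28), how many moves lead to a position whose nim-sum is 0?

Compute the nim-sum pairwise:
21 XOR 8 = 29
29 XOR 16 = 13
13 XOR 17 = 28
28 XOR 28 = 0
The nim-sum is already 0, so every move leaves a nonzero nim-sum — there are no winning moves.

0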